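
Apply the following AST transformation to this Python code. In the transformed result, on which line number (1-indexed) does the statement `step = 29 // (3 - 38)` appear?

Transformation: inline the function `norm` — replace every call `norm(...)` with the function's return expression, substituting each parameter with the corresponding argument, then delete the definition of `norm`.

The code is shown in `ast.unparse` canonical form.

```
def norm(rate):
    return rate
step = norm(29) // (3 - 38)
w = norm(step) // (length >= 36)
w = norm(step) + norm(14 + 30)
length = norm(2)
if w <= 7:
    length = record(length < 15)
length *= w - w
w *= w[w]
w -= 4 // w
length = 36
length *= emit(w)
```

Transformed code:
step = 29 // (3 - 38)
w = step // (length >= 36)
w = step + (14 + 30)
length = 2
if w <= 7:
    length = record(length < 15)
length *= w - w
w *= w[w]
w -= 4 // w
length = 36
length *= emit(w)

1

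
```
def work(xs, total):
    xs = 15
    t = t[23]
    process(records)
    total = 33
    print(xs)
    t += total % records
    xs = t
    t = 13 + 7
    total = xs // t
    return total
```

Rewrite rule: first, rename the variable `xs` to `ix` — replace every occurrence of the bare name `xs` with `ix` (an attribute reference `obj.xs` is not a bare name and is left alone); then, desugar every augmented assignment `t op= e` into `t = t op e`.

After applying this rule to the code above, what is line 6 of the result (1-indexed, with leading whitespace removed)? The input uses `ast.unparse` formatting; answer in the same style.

Transformed code:
def work(ix, total):
    ix = 15
    t = t[23]
    process(records)
    total = 33
    print(ix)
    t = t + total % records
    ix = t
    t = 13 + 7
    total = ix // t
    return total

print(ix)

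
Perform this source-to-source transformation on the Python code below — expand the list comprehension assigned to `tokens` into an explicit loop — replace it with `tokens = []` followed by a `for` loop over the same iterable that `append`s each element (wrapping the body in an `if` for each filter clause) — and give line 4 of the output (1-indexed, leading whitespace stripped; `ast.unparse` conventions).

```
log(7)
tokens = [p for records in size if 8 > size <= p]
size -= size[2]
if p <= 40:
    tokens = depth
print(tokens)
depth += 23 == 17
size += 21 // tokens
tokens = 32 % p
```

if 8 > size <= p:

Transformed code:
log(7)
tokens = []
for records in size:
    if 8 > size <= p:
        tokens.append(p)
size -= size[2]
if p <= 40:
    tokens = depth
print(tokens)
depth += 23 == 17
size += 21 // tokens
tokens = 32 % p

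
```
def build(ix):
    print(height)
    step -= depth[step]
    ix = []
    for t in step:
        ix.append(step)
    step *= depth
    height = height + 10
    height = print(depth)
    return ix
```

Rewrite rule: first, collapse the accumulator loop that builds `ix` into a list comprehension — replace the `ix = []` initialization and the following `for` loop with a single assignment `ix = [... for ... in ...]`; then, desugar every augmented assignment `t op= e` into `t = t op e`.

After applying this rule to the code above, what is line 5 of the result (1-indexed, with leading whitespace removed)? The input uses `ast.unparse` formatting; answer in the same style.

step = step * depth

Transformed code:
def build(ix):
    print(height)
    step = step - depth[step]
    ix = [step for t in step]
    step = step * depth
    height = height + 10
    height = print(depth)
    return ix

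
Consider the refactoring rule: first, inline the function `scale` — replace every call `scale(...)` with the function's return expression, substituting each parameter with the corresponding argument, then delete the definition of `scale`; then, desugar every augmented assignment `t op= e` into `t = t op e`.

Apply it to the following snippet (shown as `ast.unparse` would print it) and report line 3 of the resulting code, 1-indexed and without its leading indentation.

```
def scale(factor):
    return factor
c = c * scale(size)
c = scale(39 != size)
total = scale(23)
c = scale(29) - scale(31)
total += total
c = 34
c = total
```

Transformed code:
c = c * size
c = 39 != size
total = 23
c = 29 - 31
total = total + total
c = 34
c = total

total = 23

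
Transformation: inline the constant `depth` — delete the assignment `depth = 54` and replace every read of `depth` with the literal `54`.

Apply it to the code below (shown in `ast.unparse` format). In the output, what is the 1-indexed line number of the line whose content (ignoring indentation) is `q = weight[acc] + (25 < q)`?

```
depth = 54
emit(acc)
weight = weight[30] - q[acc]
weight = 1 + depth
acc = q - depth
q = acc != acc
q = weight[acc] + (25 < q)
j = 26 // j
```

Transformed code:
emit(acc)
weight = weight[30] - q[acc]
weight = 1 + 54
acc = q - 54
q = acc != acc
q = weight[acc] + (25 < q)
j = 26 // j

6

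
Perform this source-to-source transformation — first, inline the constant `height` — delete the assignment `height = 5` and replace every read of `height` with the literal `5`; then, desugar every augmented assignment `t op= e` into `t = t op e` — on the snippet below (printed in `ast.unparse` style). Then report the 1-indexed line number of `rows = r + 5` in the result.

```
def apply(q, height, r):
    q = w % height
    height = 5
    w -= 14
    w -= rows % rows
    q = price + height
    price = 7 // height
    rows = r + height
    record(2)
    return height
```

Transformed code:
def apply(q, height, r):
    q = w % 5
    w = w - 14
    w = w - rows % rows
    q = price + 5
    price = 7 // 5
    rows = r + 5
    record(2)
    return 5

7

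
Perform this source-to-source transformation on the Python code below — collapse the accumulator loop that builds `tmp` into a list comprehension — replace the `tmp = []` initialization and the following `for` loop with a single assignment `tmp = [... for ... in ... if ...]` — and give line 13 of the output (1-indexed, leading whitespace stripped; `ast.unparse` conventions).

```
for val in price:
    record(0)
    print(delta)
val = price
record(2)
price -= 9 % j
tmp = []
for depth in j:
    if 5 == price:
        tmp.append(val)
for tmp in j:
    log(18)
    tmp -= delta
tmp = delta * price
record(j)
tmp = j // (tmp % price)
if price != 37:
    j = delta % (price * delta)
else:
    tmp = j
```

tmp = j // (tmp % price)

Transformed code:
for val in price:
    record(0)
    print(delta)
val = price
record(2)
price -= 9 % j
tmp = [val for depth in j if 5 == price]
for tmp in j:
    log(18)
    tmp -= delta
tmp = delta * price
record(j)
tmp = j // (tmp % price)
if price != 37:
    j = delta % (price * delta)
else:
    tmp = j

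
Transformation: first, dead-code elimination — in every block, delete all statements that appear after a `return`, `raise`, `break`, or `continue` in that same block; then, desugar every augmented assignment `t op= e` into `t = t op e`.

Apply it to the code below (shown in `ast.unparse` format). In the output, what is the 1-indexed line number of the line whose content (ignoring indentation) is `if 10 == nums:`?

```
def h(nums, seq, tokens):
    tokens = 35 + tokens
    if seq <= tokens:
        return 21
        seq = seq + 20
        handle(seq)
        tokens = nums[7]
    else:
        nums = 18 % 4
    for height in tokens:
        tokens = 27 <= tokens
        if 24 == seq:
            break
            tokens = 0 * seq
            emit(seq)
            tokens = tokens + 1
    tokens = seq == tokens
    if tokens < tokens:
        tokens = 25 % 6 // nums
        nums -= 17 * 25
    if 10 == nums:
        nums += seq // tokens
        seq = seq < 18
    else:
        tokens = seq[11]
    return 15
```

15

Transformed code:
def h(nums, seq, tokens):
    tokens = 35 + tokens
    if seq <= tokens:
        return 21
    else:
        nums = 18 % 4
    for height in tokens:
        tokens = 27 <= tokens
        if 24 == seq:
            break
    tokens = seq == tokens
    if tokens < tokens:
        tokens = 25 % 6 // nums
        nums = nums - 17 * 25
    if 10 == nums:
        nums = nums + seq // tokens
        seq = seq < 18
    else:
        tokens = seq[11]
    return 15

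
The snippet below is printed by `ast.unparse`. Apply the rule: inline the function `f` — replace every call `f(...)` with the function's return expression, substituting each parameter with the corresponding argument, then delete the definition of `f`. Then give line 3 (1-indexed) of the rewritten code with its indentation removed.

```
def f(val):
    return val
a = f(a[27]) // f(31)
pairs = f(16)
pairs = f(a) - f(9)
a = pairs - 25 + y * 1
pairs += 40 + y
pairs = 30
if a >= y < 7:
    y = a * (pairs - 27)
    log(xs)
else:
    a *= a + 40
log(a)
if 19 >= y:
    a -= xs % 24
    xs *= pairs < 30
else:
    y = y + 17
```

pairs = a - 9

Transformed code:
a = a[27] // 31
pairs = 16
pairs = a - 9
a = pairs - 25 + y * 1
pairs += 40 + y
pairs = 30
if a >= y < 7:
    y = a * (pairs - 27)
    log(xs)
else:
    a *= a + 40
log(a)
if 19 >= y:
    a -= xs % 24
    xs *= pairs < 30
else:
    y = y + 17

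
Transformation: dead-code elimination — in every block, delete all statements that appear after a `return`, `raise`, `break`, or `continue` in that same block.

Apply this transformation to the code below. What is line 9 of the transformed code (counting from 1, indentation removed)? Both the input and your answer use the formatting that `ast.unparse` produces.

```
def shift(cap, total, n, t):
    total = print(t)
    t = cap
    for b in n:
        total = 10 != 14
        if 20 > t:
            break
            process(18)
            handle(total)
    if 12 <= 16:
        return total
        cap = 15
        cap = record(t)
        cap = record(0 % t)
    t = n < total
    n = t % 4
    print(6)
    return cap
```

Transformed code:
def shift(cap, total, n, t):
    total = print(t)
    t = cap
    for b in n:
        total = 10 != 14
        if 20 > t:
            break
    if 12 <= 16:
        return total
    t = n < total
    n = t % 4
    print(6)
    return cap

return total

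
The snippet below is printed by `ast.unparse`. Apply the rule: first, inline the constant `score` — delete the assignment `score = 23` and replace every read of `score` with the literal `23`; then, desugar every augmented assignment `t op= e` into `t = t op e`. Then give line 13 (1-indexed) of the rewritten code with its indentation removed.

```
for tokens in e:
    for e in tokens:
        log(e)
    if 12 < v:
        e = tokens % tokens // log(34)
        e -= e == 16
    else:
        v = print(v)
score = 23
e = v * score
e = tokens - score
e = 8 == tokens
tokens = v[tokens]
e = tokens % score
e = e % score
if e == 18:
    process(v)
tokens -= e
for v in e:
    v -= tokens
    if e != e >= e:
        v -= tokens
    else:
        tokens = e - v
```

Transformed code:
for tokens in e:
    for e in tokens:
        log(e)
    if 12 < v:
        e = tokens % tokens // log(34)
        e = e - (e == 16)
    else:
        v = print(v)
e = v * 23
e = tokens - 23
e = 8 == tokens
tokens = v[tokens]
e = tokens % 23
e = e % 23
if e == 18:
    process(v)
tokens = tokens - e
for v in e:
    v = v - tokens
    if e != e >= e:
        v = v - tokens
    else:
        tokens = e - v

e = tokens % 23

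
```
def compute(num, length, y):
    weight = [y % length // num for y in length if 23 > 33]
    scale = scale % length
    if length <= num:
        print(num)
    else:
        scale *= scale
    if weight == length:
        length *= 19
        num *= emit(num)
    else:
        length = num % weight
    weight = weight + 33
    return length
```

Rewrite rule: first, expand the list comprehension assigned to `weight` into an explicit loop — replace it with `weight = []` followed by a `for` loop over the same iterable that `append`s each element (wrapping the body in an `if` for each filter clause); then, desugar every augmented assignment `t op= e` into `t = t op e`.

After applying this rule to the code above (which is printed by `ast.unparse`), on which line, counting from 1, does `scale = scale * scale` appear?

10

Transformed code:
def compute(num, length, y):
    weight = []
    for y in length:
        if 23 > 33:
            weight.append(y % length // num)
    scale = scale % length
    if length <= num:
        print(num)
    else:
        scale = scale * scale
    if weight == length:
        length = length * 19
        num = num * emit(num)
    else:
        length = num % weight
    weight = weight + 33
    return length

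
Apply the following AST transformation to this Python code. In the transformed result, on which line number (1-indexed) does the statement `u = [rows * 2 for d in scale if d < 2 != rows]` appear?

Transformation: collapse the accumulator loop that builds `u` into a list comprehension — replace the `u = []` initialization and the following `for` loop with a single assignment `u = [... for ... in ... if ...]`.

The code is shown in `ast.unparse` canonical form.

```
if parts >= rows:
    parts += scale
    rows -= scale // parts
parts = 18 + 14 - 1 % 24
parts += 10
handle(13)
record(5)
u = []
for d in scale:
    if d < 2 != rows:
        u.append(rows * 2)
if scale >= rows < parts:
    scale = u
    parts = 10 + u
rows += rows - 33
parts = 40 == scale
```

8

Transformed code:
if parts >= rows:
    parts += scale
    rows -= scale // parts
parts = 18 + 14 - 1 % 24
parts += 10
handle(13)
record(5)
u = [rows * 2 for d in scale if d < 2 != rows]
if scale >= rows < parts:
    scale = u
    parts = 10 + u
rows += rows - 33
parts = 40 == scale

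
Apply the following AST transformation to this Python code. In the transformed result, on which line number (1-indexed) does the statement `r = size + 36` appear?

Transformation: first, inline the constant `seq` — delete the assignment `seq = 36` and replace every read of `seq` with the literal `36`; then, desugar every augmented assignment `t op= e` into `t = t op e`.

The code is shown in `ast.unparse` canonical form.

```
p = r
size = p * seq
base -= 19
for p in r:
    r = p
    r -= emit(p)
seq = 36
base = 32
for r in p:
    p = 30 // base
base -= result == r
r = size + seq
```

11

Transformed code:
p = r
size = p * 36
base = base - 19
for p in r:
    r = p
    r = r - emit(p)
base = 32
for r in p:
    p = 30 // base
base = base - (result == r)
r = size + 36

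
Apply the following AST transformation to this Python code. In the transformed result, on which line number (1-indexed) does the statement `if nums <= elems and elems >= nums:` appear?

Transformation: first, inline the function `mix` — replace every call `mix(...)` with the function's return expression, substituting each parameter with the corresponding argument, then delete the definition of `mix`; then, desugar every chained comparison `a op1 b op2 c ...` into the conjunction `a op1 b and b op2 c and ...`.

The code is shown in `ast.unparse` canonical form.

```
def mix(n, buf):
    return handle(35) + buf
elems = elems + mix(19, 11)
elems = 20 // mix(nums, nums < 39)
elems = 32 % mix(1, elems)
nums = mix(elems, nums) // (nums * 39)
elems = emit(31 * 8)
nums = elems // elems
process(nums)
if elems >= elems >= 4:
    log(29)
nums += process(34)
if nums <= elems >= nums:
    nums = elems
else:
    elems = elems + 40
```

Transformed code:
elems = elems + (handle(35) + 11)
elems = 20 // (handle(35) + (nums < 39))
elems = 32 % (handle(35) + elems)
nums = (handle(35) + nums) // (nums * 39)
elems = emit(31 * 8)
nums = elems // elems
process(nums)
if elems >= elems and elems >= 4:
    log(29)
nums += process(34)
if nums <= elems and elems >= nums:
    nums = elems
else:
    elems = elems + 40

11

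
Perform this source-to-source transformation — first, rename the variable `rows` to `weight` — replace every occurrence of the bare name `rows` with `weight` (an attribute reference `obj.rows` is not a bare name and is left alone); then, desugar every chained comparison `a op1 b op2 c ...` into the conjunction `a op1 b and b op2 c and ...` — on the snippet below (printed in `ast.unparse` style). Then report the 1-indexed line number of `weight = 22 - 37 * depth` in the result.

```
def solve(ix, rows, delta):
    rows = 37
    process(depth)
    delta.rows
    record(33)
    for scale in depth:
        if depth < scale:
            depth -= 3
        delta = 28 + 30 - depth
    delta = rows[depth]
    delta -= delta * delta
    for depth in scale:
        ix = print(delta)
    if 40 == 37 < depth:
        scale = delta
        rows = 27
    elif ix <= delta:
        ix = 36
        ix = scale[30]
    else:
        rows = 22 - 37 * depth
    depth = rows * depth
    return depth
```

21

Transformed code:
def solve(ix, weight, delta):
    weight = 37
    process(depth)
    delta.rows
    record(33)
    for scale in depth:
        if depth < scale:
            depth -= 3
        delta = 28 + 30 - depth
    delta = weight[depth]
    delta -= delta * delta
    for depth in scale:
        ix = print(delta)
    if 40 == 37 and 37 < depth:
        scale = delta
        weight = 27
    elif ix <= delta:
        ix = 36
        ix = scale[30]
    else:
        weight = 22 - 37 * depth
    depth = weight * depth
    return depth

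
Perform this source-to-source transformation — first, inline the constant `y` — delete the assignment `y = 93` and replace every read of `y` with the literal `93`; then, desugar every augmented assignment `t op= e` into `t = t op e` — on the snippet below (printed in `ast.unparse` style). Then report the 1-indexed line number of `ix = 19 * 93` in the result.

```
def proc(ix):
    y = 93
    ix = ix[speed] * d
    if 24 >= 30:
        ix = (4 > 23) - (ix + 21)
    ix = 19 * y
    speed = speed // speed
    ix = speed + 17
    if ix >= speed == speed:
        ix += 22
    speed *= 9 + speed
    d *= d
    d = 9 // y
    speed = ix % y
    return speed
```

5

Transformed code:
def proc(ix):
    ix = ix[speed] * d
    if 24 >= 30:
        ix = (4 > 23) - (ix + 21)
    ix = 19 * 93
    speed = speed // speed
    ix = speed + 17
    if ix >= speed == speed:
        ix = ix + 22
    speed = speed * (9 + speed)
    d = d * d
    d = 9 // 93
    speed = ix % 93
    return speed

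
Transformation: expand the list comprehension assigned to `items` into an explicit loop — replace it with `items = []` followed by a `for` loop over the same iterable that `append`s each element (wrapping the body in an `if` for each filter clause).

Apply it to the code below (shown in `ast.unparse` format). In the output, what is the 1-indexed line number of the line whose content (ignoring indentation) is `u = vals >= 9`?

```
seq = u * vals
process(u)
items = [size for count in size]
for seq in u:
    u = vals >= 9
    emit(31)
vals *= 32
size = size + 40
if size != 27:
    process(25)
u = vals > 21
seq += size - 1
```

7

Transformed code:
seq = u * vals
process(u)
items = []
for count in size:
    items.append(size)
for seq in u:
    u = vals >= 9
    emit(31)
vals *= 32
size = size + 40
if size != 27:
    process(25)
u = vals > 21
seq += size - 1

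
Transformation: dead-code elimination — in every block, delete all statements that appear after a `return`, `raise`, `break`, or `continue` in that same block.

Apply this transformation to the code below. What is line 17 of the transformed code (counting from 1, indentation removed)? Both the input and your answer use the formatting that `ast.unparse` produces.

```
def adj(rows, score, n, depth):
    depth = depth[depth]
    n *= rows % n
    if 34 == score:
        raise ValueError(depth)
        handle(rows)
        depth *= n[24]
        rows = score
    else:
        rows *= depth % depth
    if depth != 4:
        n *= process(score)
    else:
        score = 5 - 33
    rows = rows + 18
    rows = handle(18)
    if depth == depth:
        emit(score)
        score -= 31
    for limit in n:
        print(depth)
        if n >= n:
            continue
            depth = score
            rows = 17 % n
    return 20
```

Transformed code:
def adj(rows, score, n, depth):
    depth = depth[depth]
    n *= rows % n
    if 34 == score:
        raise ValueError(depth)
    else:
        rows *= depth % depth
    if depth != 4:
        n *= process(score)
    else:
        score = 5 - 33
    rows = rows + 18
    rows = handle(18)
    if depth == depth:
        emit(score)
        score -= 31
    for limit in n:
        print(depth)
        if n >= n:
            continue
    return 20

for limit in n:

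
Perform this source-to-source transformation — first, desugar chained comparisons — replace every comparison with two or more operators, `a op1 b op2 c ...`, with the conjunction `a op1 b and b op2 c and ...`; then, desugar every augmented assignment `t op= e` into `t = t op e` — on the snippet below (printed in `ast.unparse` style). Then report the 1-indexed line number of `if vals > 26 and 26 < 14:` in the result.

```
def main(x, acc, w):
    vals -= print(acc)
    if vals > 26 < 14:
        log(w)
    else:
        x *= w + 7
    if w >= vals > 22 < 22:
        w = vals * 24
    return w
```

3

Transformed code:
def main(x, acc, w):
    vals = vals - print(acc)
    if vals > 26 and 26 < 14:
        log(w)
    else:
        x = x * (w + 7)
    if w >= vals and vals > 22 and (22 < 22):
        w = vals * 24
    return w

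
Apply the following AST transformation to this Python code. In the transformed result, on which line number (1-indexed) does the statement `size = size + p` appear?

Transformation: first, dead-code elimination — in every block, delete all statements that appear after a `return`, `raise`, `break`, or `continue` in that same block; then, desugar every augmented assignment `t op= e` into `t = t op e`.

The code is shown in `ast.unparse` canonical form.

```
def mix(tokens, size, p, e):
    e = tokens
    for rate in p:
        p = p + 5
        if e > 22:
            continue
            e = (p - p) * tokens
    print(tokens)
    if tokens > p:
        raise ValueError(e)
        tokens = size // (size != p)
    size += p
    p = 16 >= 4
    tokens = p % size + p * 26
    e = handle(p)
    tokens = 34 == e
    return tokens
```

10

Transformed code:
def mix(tokens, size, p, e):
    e = tokens
    for rate in p:
        p = p + 5
        if e > 22:
            continue
    print(tokens)
    if tokens > p:
        raise ValueError(e)
    size = size + p
    p = 16 >= 4
    tokens = p % size + p * 26
    e = handle(p)
    tokens = 34 == e
    return tokens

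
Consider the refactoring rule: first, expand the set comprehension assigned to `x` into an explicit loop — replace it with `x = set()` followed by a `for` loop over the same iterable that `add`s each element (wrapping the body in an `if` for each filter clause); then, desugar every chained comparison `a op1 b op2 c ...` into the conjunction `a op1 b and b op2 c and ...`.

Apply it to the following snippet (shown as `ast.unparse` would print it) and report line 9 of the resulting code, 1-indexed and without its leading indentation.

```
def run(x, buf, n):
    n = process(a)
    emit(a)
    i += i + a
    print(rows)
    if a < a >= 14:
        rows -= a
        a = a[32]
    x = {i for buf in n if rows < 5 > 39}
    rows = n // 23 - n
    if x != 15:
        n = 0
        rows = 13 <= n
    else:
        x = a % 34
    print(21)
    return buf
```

x = set()

Transformed code:
def run(x, buf, n):
    n = process(a)
    emit(a)
    i += i + a
    print(rows)
    if a < a and a >= 14:
        rows -= a
        a = a[32]
    x = set()
    for buf in n:
        if rows < 5 and 5 > 39:
            x.add(i)
    rows = n // 23 - n
    if x != 15:
        n = 0
        rows = 13 <= n
    else:
        x = a % 34
    print(21)
    return buf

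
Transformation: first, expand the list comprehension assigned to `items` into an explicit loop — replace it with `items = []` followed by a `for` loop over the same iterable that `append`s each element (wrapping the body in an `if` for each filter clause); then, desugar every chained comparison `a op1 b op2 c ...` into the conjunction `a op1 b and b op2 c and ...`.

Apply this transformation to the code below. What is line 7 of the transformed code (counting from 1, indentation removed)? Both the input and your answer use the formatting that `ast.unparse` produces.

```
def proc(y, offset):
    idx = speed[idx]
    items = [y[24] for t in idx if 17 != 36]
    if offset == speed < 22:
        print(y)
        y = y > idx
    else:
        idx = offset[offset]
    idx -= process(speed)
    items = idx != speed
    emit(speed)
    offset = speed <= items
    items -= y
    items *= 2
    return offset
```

if offset == speed and speed < 22:

Transformed code:
def proc(y, offset):
    idx = speed[idx]
    items = []
    for t in idx:
        if 17 != 36:
            items.append(y[24])
    if offset == speed and speed < 22:
        print(y)
        y = y > idx
    else:
        idx = offset[offset]
    idx -= process(speed)
    items = idx != speed
    emit(speed)
    offset = speed <= items
    items -= y
    items *= 2
    return offset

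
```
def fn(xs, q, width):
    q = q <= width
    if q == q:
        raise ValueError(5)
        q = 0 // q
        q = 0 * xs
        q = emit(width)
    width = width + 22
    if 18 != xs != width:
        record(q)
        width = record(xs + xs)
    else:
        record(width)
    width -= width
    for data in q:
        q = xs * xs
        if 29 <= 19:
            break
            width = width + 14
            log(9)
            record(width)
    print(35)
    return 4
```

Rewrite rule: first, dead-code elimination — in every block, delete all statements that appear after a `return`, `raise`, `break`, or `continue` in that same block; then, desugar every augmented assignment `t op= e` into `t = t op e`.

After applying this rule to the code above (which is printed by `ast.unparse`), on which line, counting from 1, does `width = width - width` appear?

Transformed code:
def fn(xs, q, width):
    q = q <= width
    if q == q:
        raise ValueError(5)
    width = width + 22
    if 18 != xs != width:
        record(q)
        width = record(xs + xs)
    else:
        record(width)
    width = width - width
    for data in q:
        q = xs * xs
        if 29 <= 19:
            break
    print(35)
    return 4

11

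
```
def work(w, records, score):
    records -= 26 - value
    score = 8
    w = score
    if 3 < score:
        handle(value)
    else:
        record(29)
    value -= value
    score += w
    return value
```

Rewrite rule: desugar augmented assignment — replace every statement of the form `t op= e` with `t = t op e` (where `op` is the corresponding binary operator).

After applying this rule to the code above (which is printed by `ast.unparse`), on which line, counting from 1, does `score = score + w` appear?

Transformed code:
def work(w, records, score):
    records = records - (26 - value)
    score = 8
    w = score
    if 3 < score:
        handle(value)
    else:
        record(29)
    value = value - value
    score = score + w
    return value

10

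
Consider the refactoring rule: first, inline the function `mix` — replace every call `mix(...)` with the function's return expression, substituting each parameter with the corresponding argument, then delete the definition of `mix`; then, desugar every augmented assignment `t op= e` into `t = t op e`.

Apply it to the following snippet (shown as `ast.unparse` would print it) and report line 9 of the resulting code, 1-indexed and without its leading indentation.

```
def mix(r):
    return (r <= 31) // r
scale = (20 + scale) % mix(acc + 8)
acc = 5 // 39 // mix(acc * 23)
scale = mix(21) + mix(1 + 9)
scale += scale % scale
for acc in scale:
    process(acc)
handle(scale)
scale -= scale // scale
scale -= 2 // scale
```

scale = scale - 2 // scale

Transformed code:
scale = (20 + scale) % ((acc + 8 <= 31) // (acc + 8))
acc = 5 // 39 // ((acc * 23 <= 31) // (acc * 23))
scale = (21 <= 31) // 21 + (1 + 9 <= 31) // (1 + 9)
scale = scale + scale % scale
for acc in scale:
    process(acc)
handle(scale)
scale = scale - scale // scale
scale = scale - 2 // scale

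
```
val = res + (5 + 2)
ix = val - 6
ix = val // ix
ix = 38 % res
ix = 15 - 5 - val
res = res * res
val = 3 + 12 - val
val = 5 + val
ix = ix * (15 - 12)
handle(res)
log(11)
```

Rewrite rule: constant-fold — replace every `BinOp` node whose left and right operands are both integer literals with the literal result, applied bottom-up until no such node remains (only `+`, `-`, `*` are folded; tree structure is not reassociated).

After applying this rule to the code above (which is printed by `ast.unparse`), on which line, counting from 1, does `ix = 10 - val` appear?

Transformed code:
val = res + 7
ix = val - 6
ix = val // ix
ix = 38 % res
ix = 10 - val
res = res * res
val = 15 - val
val = 5 + val
ix = ix * 3
handle(res)
log(11)

5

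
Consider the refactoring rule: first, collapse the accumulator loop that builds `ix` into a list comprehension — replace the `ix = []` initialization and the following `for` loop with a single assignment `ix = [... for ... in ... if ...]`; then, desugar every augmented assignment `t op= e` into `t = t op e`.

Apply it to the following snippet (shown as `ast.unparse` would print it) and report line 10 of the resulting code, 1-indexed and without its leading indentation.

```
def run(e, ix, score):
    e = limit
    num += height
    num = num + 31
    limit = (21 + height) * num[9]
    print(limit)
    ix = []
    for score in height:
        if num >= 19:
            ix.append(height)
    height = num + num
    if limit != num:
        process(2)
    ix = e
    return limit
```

process(2)

Transformed code:
def run(e, ix, score):
    e = limit
    num = num + height
    num = num + 31
    limit = (21 + height) * num[9]
    print(limit)
    ix = [height for score in height if num >= 19]
    height = num + num
    if limit != num:
        process(2)
    ix = e
    return limit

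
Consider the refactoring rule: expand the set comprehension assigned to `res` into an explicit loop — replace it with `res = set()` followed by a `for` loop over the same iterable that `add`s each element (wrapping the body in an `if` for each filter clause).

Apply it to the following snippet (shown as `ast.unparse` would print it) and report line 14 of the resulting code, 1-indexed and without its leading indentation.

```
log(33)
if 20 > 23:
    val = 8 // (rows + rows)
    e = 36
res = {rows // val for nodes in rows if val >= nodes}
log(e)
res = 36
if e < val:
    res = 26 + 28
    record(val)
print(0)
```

Transformed code:
log(33)
if 20 > 23:
    val = 8 // (rows + rows)
    e = 36
res = set()
for nodes in rows:
    if val >= nodes:
        res.add(rows // val)
log(e)
res = 36
if e < val:
    res = 26 + 28
    record(val)
print(0)

print(0)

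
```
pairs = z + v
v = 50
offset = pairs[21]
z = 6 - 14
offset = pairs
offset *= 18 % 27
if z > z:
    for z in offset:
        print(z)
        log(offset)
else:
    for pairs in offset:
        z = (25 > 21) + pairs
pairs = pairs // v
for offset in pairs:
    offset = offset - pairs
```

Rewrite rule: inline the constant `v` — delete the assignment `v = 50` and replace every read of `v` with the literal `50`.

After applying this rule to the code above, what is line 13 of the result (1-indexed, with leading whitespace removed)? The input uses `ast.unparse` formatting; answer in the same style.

Transformed code:
pairs = z + 50
offset = pairs[21]
z = 6 - 14
offset = pairs
offset *= 18 % 27
if z > z:
    for z in offset:
        print(z)
        log(offset)
else:
    for pairs in offset:
        z = (25 > 21) + pairs
pairs = pairs // 50
for offset in pairs:
    offset = offset - pairs

pairs = pairs // 50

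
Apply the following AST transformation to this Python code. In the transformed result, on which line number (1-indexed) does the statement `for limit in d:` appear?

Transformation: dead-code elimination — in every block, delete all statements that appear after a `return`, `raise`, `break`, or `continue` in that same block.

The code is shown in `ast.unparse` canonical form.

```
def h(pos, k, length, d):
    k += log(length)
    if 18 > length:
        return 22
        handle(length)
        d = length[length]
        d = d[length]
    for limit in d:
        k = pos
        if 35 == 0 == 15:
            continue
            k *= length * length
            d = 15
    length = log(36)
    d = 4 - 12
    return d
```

5

Transformed code:
def h(pos, k, length, d):
    k += log(length)
    if 18 > length:
        return 22
    for limit in d:
        k = pos
        if 35 == 0 == 15:
            continue
    length = log(36)
    d = 4 - 12
    return d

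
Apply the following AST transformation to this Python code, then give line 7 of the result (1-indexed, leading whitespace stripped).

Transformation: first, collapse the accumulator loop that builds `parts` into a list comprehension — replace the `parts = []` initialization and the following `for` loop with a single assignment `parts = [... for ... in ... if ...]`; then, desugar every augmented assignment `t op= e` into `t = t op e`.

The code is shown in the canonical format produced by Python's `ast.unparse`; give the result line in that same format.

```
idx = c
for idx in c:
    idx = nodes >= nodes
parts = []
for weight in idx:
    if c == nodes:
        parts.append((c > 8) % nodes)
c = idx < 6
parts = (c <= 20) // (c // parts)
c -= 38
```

c = c - 38

Transformed code:
idx = c
for idx in c:
    idx = nodes >= nodes
parts = [(c > 8) % nodes for weight in idx if c == nodes]
c = idx < 6
parts = (c <= 20) // (c // parts)
c = c - 38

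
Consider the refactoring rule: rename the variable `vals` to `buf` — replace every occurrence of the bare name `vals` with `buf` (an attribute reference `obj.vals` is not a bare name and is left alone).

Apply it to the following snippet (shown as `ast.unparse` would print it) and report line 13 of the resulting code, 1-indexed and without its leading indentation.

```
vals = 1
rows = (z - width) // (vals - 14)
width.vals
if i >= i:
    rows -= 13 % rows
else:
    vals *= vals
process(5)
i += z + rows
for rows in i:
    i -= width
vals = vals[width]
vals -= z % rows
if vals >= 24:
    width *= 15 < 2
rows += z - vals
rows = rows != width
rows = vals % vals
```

buf -= z % rows

Transformed code:
buf = 1
rows = (z - width) // (buf - 14)
width.vals
if i >= i:
    rows -= 13 % rows
else:
    buf *= buf
process(5)
i += z + rows
for rows in i:
    i -= width
buf = buf[width]
buf -= z % rows
if buf >= 24:
    width *= 15 < 2
rows += z - buf
rows = rows != width
rows = buf % buf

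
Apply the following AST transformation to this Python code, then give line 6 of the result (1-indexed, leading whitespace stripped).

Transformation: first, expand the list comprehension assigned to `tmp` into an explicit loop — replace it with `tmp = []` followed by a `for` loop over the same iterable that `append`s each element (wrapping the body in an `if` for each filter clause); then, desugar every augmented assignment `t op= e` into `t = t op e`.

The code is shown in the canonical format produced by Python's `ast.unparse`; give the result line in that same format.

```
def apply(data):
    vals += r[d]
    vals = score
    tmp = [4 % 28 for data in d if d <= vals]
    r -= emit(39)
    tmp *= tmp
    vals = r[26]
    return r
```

if d <= vals:

Transformed code:
def apply(data):
    vals = vals + r[d]
    vals = score
    tmp = []
    for data in d:
        if d <= vals:
            tmp.append(4 % 28)
    r = r - emit(39)
    tmp = tmp * tmp
    vals = r[26]
    return r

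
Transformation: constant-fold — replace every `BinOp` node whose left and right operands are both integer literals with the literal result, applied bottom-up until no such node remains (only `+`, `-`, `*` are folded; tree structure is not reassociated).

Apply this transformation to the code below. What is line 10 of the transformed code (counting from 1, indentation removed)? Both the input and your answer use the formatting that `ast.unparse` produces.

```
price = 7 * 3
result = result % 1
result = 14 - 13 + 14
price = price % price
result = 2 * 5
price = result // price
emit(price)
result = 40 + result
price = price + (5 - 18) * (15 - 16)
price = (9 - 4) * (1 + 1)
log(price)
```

price = 10

Transformed code:
price = 21
result = result % 1
result = 15
price = price % price
result = 10
price = result // price
emit(price)
result = 40 + result
price = price + 13
price = 10
log(price)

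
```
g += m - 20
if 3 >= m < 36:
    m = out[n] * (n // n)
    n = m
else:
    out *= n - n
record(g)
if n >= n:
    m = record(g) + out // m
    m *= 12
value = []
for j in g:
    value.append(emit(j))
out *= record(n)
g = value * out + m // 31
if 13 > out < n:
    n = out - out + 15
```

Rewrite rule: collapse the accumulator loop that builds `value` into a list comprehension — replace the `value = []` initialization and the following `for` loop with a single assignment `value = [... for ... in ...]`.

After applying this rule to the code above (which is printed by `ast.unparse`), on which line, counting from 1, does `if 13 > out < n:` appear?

14

Transformed code:
g += m - 20
if 3 >= m < 36:
    m = out[n] * (n // n)
    n = m
else:
    out *= n - n
record(g)
if n >= n:
    m = record(g) + out // m
    m *= 12
value = [emit(j) for j in g]
out *= record(n)
g = value * out + m // 31
if 13 > out < n:
    n = out - out + 15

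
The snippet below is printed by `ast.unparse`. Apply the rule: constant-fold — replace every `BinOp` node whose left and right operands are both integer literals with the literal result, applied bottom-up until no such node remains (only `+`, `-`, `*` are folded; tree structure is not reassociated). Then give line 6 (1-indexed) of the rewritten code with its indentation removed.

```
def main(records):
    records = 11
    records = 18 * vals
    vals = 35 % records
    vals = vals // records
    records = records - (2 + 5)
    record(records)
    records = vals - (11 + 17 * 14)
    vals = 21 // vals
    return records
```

Transformed code:
def main(records):
    records = 11
    records = 18 * vals
    vals = 35 % records
    vals = vals // records
    records = records - 7
    record(records)
    records = vals - 249
    vals = 21 // vals
    return records

records = records - 7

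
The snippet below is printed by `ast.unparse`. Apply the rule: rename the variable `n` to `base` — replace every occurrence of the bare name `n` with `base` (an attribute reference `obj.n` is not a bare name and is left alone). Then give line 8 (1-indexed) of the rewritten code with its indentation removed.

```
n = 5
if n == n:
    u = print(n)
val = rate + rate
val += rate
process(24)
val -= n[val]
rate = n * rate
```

Transformed code:
base = 5
if base == base:
    u = print(base)
val = rate + rate
val += rate
process(24)
val -= base[val]
rate = base * rate

rate = base * rate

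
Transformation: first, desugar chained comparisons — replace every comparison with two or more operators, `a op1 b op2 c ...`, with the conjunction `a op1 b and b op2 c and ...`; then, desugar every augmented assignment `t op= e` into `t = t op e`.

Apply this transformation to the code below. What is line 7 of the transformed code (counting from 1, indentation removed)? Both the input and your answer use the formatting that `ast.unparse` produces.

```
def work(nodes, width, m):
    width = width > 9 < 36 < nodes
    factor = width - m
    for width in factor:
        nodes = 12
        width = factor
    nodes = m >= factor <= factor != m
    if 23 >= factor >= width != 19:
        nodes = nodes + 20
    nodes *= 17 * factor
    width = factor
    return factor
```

Transformed code:
def work(nodes, width, m):
    width = width > 9 and 9 < 36 and (36 < nodes)
    factor = width - m
    for width in factor:
        nodes = 12
        width = factor
    nodes = m >= factor and factor <= factor and (factor != m)
    if 23 >= factor and factor >= width and (width != 19):
        nodes = nodes + 20
    nodes = nodes * (17 * factor)
    width = factor
    return factor

nodes = m >= factor and factor <= factor and (factor != m)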